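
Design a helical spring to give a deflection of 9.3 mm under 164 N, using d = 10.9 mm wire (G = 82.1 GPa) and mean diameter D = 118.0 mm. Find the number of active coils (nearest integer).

Required rate k = F/δ = 164/9.3 = 17.634 N/mm
N_a = Gd⁴/(8D³k) = (82.1×10³ × 10.9⁴)/(8 × 118.0³ × 17.634)
    = 1.15891e+09 / 2.31791e+08 = 5 → 5 coils

5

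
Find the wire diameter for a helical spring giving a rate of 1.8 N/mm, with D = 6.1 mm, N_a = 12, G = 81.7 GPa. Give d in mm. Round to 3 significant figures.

0.832 mm

d = (8D³N_a·k / G)^(1/4) = (8·6.1³·12·1.8 / (81.7×10³))^0.25
  = (0.48008)^0.25 = 0.8324 mm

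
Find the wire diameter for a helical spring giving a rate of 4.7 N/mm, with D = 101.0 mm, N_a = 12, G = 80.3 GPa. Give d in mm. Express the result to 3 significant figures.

d = (8D³N_a·k / G)^(1/4) = (8·101.0³·12·4.7 / (80.3×10³))^0.25
  = (5789.2)^0.25 = 8.7228 mm

8.72 mm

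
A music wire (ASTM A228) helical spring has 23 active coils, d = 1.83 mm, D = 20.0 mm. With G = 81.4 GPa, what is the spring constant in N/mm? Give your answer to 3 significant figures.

k = Gd⁴/(8D³N_a) = (81.4×10³ × 1.83⁴) / (8 × 20.0³ × 23)
  = 912912 / 1.472e+06 = 0.62018 N/mm

0.620 N/mm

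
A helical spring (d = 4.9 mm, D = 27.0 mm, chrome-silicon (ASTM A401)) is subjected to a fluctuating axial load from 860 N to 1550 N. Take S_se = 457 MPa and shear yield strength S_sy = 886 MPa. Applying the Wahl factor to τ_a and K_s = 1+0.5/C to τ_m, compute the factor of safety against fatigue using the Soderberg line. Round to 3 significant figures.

C = D/d = 27.0/4.9 = 5.5102; K_W = (4C−1)/(4C−4)+0.615/C = 1.2779; K_s = 1+0.5/C = 1.0907
F_a = (F_max−F_min)/2 = 345 N; F_m = (F_max+F_min)/2 = 1205 N
τ_a = K_W·8F_aD/(πd³) = 1.2779 × 201.62 = 257.65 MPa
τ_m = K_s·8F_mD/(πd³) = 1.0907 × 704.21 = 768.11 MPa
Soderberg: 1/n_f = τ_a/S_se + τ_m/S_sy = 257.65/457 + 768.11/886 = 0.56379 + 0.86694 = 1.4307
n_f = 1/1.4307 = 0.6989

0.699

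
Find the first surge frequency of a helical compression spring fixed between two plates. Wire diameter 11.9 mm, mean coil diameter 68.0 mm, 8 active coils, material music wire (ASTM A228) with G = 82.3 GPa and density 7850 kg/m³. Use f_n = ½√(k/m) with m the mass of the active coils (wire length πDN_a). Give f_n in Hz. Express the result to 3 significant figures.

k = Gd⁴/(8D³N_a) = (82.3×10³)(11.9⁴)/(8·68.0³·8) = 82.013 N/mm = 82013 N/m
Wire length L = πDN_a = π·68.0·8 = 1709 mm
m = ρ·(πd²/4)·L = 7850 × 111.22×10⁻⁶ m² × 1.709 m = 1.4921 kg
f_n = ½√(k/m) = 0.5·√(82013/1.4921) = 0.5·√(54964) = 117.22 Hz

117 Hz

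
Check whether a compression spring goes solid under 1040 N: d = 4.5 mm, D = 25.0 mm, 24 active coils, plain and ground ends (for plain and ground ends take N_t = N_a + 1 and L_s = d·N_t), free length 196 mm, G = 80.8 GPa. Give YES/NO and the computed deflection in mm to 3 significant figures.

YES, δ = 94.2 mm

k = Gd⁴/(8D³N_a) = (80.8×10³)(4.5⁴)/(8·25.0³·24) = 11.044 N/mm
N_t = 25; L_s = 4.5·25 = 112.5 mm; δ_solid = L₀ − L_s = 196 − 112.5 = 83.5 mm
δ = F/k = 1040/11.044 = 94.166 mm
δ ≥ δ_solid → spring goes solid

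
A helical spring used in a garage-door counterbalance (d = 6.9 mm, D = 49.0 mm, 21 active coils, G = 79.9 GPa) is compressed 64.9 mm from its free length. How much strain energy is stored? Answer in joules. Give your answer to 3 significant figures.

k = Gd⁴/(8D³N_a) = (79.9×10³)(6.9⁴)/(8·49.0³·21) = 9.1632 N/mm
U = ½kδ² = 0.5 × 9.1632 × 64.9² = 19298 N·mm = 19.298 J

19.3 J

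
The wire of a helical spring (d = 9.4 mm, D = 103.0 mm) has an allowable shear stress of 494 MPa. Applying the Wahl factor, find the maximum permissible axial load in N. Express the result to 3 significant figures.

C = D/d = 103.0/9.4 = 10.9574
K_W = (4C−1)/(4C−4) + 0.615/C = 42.830/39.830 + 0.0561 = 1.1314
τ_max = K·8FD/(πd³) → F_max = τ_allow·πd³/(8DK)
F_max = 494·π·9.4³/(8·103.0·1.1314) = 1.289e+06/932.31 = 1382.6 N

1380 N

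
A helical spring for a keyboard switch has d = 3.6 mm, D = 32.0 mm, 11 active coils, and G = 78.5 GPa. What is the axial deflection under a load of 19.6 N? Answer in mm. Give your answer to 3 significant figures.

k = Gd⁴/(8D³N_a) = (78.5×10³)(3.6⁴)/(8·32.0³·11) = 4.5724 N/mm
δ = F/k = 19.6 / 4.5724 = 4.2866 mm

4.29 mm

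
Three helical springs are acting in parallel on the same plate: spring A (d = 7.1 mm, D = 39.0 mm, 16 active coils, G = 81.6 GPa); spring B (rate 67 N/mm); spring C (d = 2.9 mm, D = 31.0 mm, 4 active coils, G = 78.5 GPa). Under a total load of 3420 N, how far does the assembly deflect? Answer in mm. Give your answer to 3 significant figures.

34.2 mm

k_A = Gd⁴/(8D³N_a) = (81.6×10³)(7.1⁴)/(8·39.0³·16) = 27.31 N/mm
k_C = Gd⁴/(8D³N_a) = (78.5×10³)(2.9⁴)/(8·31.0³·4) = 5.8241 N/mm
Parallel: k_eq = 27.31 + 67 + 5.8241 = 100.13 N/mm
δ = F/k_eq = 3420/100.13 = 34.154 mm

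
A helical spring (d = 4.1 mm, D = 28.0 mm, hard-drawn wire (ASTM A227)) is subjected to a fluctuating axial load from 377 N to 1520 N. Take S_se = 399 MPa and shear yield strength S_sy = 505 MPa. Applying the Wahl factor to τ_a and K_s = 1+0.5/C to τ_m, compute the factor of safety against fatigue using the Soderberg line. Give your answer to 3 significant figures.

0.257

C = D/d = 28.0/4.1 = 6.8293; K_W = (4C−1)/(4C−4)+0.615/C = 1.2187; K_s = 1+0.5/C = 1.0732
F_a = (F_max−F_min)/2 = 571.5 N; F_m = (F_max+F_min)/2 = 948.5 N
τ_a = K_W·8F_aD/(πd³) = 1.2187 × 591.24 = 720.55 MPa
τ_m = K_s·8F_mD/(πd³) = 1.0732 × 981.26 = 1053.1 MPa
Soderberg: 1/n_f = τ_a/S_se + τ_m/S_sy = 720.55/399 + 1053.1/505 = 1.80589 + 2.08535 = 3.8912
n_f = 1/3.8912 = 0.257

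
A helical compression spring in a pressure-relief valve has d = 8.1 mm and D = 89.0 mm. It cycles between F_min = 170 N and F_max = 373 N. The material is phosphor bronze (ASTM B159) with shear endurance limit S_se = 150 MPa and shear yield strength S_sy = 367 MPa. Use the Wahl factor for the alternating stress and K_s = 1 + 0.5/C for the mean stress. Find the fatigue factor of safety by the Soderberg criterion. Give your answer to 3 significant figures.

1.52

C = D/d = 89.0/8.1 = 10.9877; K_W = (4C−1)/(4C−4)+0.615/C = 1.1311; K_s = 1+0.5/C = 1.0455
F_a = (F_max−F_min)/2 = 101.5 N; F_m = (F_max+F_min)/2 = 271.5 N
τ_a = K_W·8F_aD/(πd³) = 1.1311 × 43.285 = 48.959 MPa
τ_m = K_s·8F_mD/(πd³) = 1.0455 × 115.78 = 121.05 MPa
Soderberg: 1/n_f = τ_a/S_se + τ_m/S_sy = 48.959/150 + 121.05/367 = 0.32639 + 0.32984 = 0.65623
n_f = 1/0.65623 = 1.524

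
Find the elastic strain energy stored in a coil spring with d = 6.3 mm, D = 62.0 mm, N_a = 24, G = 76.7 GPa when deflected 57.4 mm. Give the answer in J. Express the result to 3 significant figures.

k = Gd⁴/(8D³N_a) = (76.7×10³)(6.3⁴)/(8·62.0³·24) = 2.6405 N/mm
U = ½kδ² = 0.5 × 2.6405 × 57.4² = 4349.9 N·mm = 4.3499 J

4.35 J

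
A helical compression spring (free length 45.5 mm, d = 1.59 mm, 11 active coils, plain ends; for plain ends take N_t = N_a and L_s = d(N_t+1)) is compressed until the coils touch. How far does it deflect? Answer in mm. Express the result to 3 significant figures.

N_t = 11; L_s = 1.59·12 = 19.08 mm
δ_solid = L₀ − L_s = 45.5 − 19.08 = 26.42 mm

26.4 mm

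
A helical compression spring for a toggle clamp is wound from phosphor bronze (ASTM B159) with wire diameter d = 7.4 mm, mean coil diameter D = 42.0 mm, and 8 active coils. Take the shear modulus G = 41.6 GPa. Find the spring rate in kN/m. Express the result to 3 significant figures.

k = Gd⁴/(8D³N_a) = (41.6×10³ × 7.4⁴) / (8 × 42.0³ × 8)
  = 1.24744e+08 / 4.74163e+06 = 26.308 N/mm

26.3 kN/m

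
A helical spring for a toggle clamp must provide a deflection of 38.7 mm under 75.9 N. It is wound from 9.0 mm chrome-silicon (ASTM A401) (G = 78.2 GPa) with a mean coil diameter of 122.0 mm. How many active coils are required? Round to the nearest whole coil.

Required rate k = F/δ = 75.9/38.7 = 1.9612 N/mm
N_a = Gd⁴/(8D³k) = (78.2×10³ × 9.0⁴)/(8 × 122.0³ × 1.9612)
    = 5.1307e+08 / 2.84905e+07 = 18.01 → 18 coils

18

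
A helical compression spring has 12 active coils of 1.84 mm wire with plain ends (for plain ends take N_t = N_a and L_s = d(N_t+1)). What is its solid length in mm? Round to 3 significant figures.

plain ends: N_t = N_a = 12
L_s = d·(N_t+1) = 1.84 × 13 = 23.92 mm

23.9 mm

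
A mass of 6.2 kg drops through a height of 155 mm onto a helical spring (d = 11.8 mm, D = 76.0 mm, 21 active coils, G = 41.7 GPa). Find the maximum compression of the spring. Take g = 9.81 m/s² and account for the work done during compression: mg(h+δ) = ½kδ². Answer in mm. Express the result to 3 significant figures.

47.4 mm

k = Gd⁴/(8D³N_a) = (41.7×10³)(11.8⁴)/(8·76.0³·21) = 10.963 N/mm
W = mg = 6.2 × 9.81 = 60.822 N
½kδ² − Wδ − Wh = 0 → δ = (W + √(W² + 2kWh))/k
δ = (60.822 + √(3699.3 + 206698))/10.963 = (60.822 + 458.69)/10.963 = 47.39 mm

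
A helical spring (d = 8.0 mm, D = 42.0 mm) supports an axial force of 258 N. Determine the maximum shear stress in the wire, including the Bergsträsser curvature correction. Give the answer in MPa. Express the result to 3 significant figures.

Spring index C = D/d = 42.0/8.0 = 5.2500
K_B = (4C+2)/(4C−3) = 23.000/18.000 = 1.2778
τ₀ = 8FD/(πd³) = 8·258·42.0/(π·8.0³) = 86688/1608.5 = 53.894 MPa
τ_max = K·τ₀ = 1.2778 × 53.894 = 68.864 MPa

68.9 MPa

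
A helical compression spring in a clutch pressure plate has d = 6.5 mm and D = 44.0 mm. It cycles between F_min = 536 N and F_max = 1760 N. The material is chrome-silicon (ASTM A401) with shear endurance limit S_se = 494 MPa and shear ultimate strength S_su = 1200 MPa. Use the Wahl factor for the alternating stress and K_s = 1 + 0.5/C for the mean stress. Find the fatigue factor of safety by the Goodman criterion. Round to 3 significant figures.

C = D/d = 44.0/6.5 = 6.7692; K_W = (4C−1)/(4C−4)+0.615/C = 1.2209; K_s = 1+0.5/C = 1.0739
F_a = (F_max−F_min)/2 = 612 N; F_m = (F_max+F_min)/2 = 1148 N
τ_a = K_W·8F_aD/(πd³) = 1.2209 × 249.69 = 304.84 MPa
τ_m = K_s·8F_mD/(πd³) = 1.0739 × 468.38 = 502.97 MPa
Goodman: 1/n_f = τ_a/S_se + τ_m/S_su = 304.84/494 + 502.97/1200 = 0.61708 + 0.41914 = 1.0362
n_f = 1/1.0362 = 0.965

0.965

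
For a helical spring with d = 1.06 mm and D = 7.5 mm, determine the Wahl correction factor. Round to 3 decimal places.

C = D/d = 7.5/1.06 = 7.0755
K_W = (4C−1)/(4C−4) + 0.615/C = 27.302/24.302 + 0.0869 = 1.2104

1.210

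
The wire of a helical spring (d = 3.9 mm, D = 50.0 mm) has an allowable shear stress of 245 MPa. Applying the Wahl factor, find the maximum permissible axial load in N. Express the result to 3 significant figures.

103 N

C = D/d = 50.0/3.9 = 12.8205
K_W = (4C−1)/(4C−4) + 0.615/C = 50.282/47.282 + 0.0480 = 1.1114
τ_max = K·8FD/(πd³) → F_max = τ_allow·πd³/(8DK)
F_max = 245·π·3.9³/(8·50.0·1.1114) = 45657/444.57 = 102.7 N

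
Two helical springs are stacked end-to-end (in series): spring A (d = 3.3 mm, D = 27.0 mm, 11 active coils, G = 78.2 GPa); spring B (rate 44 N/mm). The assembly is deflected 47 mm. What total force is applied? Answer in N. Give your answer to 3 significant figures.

k_A = Gd⁴/(8D³N_a) = (78.2×10³)(3.3⁴)/(8·27.0³·11) = 5.3541 N/mm
Series: 1/k_eq = 1/5.3541 + 1/44 = 0.2095; k_eq = 4.7733 N/mm
F = k_eq·δ = 4.7733·47 = 224.34 N

224 N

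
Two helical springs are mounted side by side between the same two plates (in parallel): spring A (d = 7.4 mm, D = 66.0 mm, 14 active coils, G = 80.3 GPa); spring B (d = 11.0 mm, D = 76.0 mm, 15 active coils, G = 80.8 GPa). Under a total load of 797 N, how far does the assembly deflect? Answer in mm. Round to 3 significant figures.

k_A = Gd⁴/(8D³N_a) = (80.3×10³)(7.4⁴)/(8·66.0³·14) = 7.4781 N/mm
k_B = Gd⁴/(8D³N_a) = (80.8×10³)(11.0⁴)/(8·76.0³·15) = 22.457 N/mm
Parallel: k_eq = 7.4781 + 22.457 = 29.936 N/mm
δ = F/k_eq = 797/29.936 = 26.624 mm

26.6 mm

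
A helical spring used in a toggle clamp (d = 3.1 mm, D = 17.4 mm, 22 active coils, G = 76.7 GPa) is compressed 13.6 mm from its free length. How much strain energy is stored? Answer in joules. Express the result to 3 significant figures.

0.707 J

k = Gd⁴/(8D³N_a) = (76.7×10³)(3.1⁴)/(8·17.4³·22) = 7.6398 N/mm
U = ½kδ² = 0.5 × 7.6398 × 13.6² = 706.53 N·mm = 0.70653 J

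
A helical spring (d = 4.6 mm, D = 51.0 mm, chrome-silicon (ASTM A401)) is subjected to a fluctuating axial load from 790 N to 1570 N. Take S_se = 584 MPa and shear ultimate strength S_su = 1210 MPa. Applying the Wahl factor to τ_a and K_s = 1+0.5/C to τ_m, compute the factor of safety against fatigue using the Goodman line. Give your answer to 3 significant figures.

0.423

C = D/d = 51.0/4.6 = 11.0870; K_W = (4C−1)/(4C−4)+0.615/C = 1.1298; K_s = 1+0.5/C = 1.0451
F_a = (F_max−F_min)/2 = 390 N; F_m = (F_max+F_min)/2 = 1180 N
τ_a = K_W·8F_aD/(πd³) = 1.1298 × 520.36 = 587.91 MPa
τ_m = K_s·8F_mD/(πd³) = 1.0451 × 1574.4 = 1645.4 MPa
Goodman: 1/n_f = τ_a/S_se + τ_m/S_su = 587.91/584 + 1645.4/1210 = 1.00670 + 1.35985 = 2.3665
n_f = 1/2.3665 = 0.4226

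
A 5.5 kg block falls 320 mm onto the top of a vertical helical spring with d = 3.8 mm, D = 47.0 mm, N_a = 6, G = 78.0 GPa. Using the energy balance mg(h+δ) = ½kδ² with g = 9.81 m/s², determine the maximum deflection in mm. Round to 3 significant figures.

121 mm

k = Gd⁴/(8D³N_a) = (78.0×10³)(3.8⁴)/(8·47.0³·6) = 3.2636 N/mm
W = mg = 5.5 × 9.81 = 53.955 N
½kδ² − Wδ − Wh = 0 → δ = (W + √(W² + 2kWh))/k
δ = (53.955 + √(2911.1 + 112695))/3.2636 = (53.955 + 340.01)/3.2636 = 120.72 mm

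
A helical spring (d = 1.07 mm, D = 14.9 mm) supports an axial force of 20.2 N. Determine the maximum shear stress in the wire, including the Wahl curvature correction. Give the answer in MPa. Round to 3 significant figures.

690 MPa

Spring index C = D/d = 14.9/1.07 = 13.9252
K_W = (4C−1)/(4C−4) + 0.615/C = 54.701/51.701 + 0.0442 = 1.1022
τ₀ = 8FD/(πd³) = 8·20.2·14.9/(π·1.07³) = 2407.84/3.8486 = 625.64 MPa
τ_max = K·τ₀ = 1.1022 × 625.64 = 689.58 MPa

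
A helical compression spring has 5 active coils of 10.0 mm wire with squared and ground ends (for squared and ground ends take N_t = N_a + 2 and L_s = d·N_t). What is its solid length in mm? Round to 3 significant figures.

70.0 mm

squared and ground ends: N_t = N_a + 2 = 5 + 2 = 7
L_s = d·N_t = 10.0 × 7 = 70 mm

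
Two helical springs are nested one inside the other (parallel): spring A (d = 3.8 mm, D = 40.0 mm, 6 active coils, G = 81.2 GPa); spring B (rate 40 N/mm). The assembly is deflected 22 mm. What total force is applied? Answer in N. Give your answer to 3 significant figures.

1000 N

k_A = Gd⁴/(8D³N_a) = (81.2×10³)(3.8⁴)/(8·40.0³·6) = 5.5115 N/mm
Parallel: k_eq = 5.5115 + 40 = 45.511 N/mm
F = k_eq·δ = 45.511·22 = 1001.3 N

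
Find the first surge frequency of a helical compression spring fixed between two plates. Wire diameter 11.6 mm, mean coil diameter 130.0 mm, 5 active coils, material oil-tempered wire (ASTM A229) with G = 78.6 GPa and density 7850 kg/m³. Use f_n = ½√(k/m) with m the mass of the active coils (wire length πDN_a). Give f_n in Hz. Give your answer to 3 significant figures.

k = Gd⁴/(8D³N_a) = (78.6×10³)(11.6⁴)/(8·130.0³·5) = 16.194 N/mm = 16194 N/m
Wire length L = πDN_a = π·130.0·5 = 2042 mm
m = ρ·(πd²/4)·L = 7850 × 105.68×10⁻⁶ m² × 2.042 m = 1.6941 kg
f_n = ½√(k/m) = 0.5·√(16194/1.6941) = 0.5·√(9559.3) = 48.886 Hz

48.9 Hz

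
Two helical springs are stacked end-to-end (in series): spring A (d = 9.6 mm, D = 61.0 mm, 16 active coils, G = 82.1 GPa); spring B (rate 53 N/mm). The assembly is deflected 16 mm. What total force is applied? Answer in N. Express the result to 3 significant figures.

264 N

k_A = Gd⁴/(8D³N_a) = (82.1×10³)(9.6⁴)/(8·61.0³·16) = 24.001 N/mm
Series: 1/k_eq = 1/24.001 + 1/53 = 0.060533; k_eq = 16.52 N/mm
F = k_eq·δ = 16.52·16 = 264.32 N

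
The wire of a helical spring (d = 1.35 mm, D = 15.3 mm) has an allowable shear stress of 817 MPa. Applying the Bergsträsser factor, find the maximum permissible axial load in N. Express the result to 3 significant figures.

C = D/d = 15.3/1.35 = 11.3333
K_B = (4C+2)/(4C−3) = 47.333/42.333 = 1.1181
τ_max = K·8FD/(πd³) → F_max = τ_allow·πd³/(8DK)
F_max = 817·π·1.35³/(8·15.3·1.1181) = 6315/136.86 = 46.143 N

46.1 N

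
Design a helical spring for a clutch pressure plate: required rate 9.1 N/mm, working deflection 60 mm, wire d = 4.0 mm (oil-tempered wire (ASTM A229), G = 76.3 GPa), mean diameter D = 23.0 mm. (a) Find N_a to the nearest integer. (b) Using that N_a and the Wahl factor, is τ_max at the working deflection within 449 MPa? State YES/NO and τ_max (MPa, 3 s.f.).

(a) 22 coils; (b) NO, τ_max = 634 MPa

N_a = Gd⁴/(8D³k) = (76.3×10³)(4.0⁴)/(8·23.0³·9.1) = 22.05 → N_a = 22
Actual rate k = Gd⁴/(8D³·22) = 9.1215 N/mm
Working load F = kδ = 9.1215·60 = 547.29 N
C = 23.0/4.0 = 5.7500; K_W = (4C−1)/(4C−4)+0.615/C = 1.2649
τ_max = K_W·8FD/(πd³) = 1.2649·500.85 = 633.5 MPa
τ_max > 449 MPa → exceeds allowable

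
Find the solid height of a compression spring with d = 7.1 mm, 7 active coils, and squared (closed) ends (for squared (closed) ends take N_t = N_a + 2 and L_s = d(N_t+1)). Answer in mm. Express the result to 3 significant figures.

squared (closed) ends: N_t = N_a + 2 = 7 + 2 = 9
L_s = d·(N_t+1) = 7.1 × 10 = 71 mm

71.0 mm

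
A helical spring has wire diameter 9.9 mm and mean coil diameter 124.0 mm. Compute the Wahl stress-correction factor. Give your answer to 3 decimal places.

C = D/d = 124.0/9.9 = 12.5253
K_W = (4C−1)/(4C−4) + 0.615/C = 49.101/46.101 + 0.0491 = 1.1142

1.114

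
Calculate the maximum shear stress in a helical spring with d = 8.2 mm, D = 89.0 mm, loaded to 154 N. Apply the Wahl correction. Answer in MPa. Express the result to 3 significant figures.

71.7 MPa

Spring index C = D/d = 89.0/8.2 = 10.8537
K_W = (4C−1)/(4C−4) + 0.615/C = 42.415/39.415 + 0.0567 = 1.1328
τ₀ = 8FD/(πd³) = 8·154·89.0/(π·8.2³) = 109648/1732.2 = 63.301 MPa
τ_max = K·τ₀ = 1.1328 × 63.301 = 71.706 MPa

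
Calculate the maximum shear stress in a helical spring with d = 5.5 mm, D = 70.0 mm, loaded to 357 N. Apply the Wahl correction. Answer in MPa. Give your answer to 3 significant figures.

425 MPa

Spring index C = D/d = 70.0/5.5 = 12.7273
K_W = (4C−1)/(4C−4) + 0.615/C = 49.909/46.909 + 0.0483 = 1.1123
τ₀ = 8FD/(πd³) = 8·357·70.0/(π·5.5³) = 199920/522.68 = 382.49 MPa
τ_max = K·τ₀ = 1.1123 × 382.49 = 425.43 MPa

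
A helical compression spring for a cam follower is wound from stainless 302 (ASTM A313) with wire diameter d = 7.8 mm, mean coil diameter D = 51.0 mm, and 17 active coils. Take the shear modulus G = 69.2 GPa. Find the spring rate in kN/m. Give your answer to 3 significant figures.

14.2 kN/m

k = Gd⁴/(8D³N_a) = (69.2×10³ × 7.8⁴) / (8 × 51.0³ × 17)
  = 2.56144e+08 / 1.80405e+07 = 14.198 N/mm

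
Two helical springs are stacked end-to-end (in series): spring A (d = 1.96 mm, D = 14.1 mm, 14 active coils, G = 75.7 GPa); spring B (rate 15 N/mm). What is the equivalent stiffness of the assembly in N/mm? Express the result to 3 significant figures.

k_A = Gd⁴/(8D³N_a) = (75.7×10³)(1.96⁴)/(8·14.1³·14) = 3.5583 N/mm
Series: 1/k_eq = 1/3.5583 + 1/15 = 0.3477; k_eq = 2.8761 N/mm

2.88 N/mm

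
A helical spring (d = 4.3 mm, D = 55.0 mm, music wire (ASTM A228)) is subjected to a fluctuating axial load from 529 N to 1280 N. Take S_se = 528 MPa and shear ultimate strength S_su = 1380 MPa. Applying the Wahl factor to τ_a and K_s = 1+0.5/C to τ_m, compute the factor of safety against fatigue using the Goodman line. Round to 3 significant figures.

C = D/d = 55.0/4.3 = 12.7907; K_W = (4C−1)/(4C−4)+0.615/C = 1.1117; K_s = 1+0.5/C = 1.0391
F_a = (F_max−F_min)/2 = 375.5 N; F_m = (F_max+F_min)/2 = 904.5 N
τ_a = K_W·8F_aD/(πd³) = 1.1117 × 661.47 = 735.35 MPa
τ_m = K_s·8F_mD/(πd³) = 1.0391 × 1593.3 = 1655.6 MPa
Goodman: 1/n_f = τ_a/S_se + τ_m/S_su = 735.35/528 + 1655.6/1380 = 1.39270 + 1.19972 = 2.5924
n_f = 1/2.5924 = 0.3857

0.386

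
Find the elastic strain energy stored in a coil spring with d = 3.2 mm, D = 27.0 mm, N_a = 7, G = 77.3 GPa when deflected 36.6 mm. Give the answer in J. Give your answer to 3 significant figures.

4.93 J

k = Gd⁴/(8D³N_a) = (77.3×10³)(3.2⁴)/(8·27.0³·7) = 7.3536 N/mm
U = ½kδ² = 0.5 × 7.3536 × 36.6² = 4925.3 N·mm = 4.9253 J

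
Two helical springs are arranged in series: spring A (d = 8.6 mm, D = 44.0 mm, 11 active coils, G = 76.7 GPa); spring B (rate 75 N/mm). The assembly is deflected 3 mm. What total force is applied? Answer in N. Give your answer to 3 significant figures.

k_A = Gd⁴/(8D³N_a) = (76.7×10³)(8.6⁴)/(8·44.0³·11) = 55.969 N/mm
Series: 1/k_eq = 1/55.969 + 1/75 = 0.0312; k_eq = 32.051 N/mm
F = k_eq·δ = 32.051·3 = 96.153 N

96.2 N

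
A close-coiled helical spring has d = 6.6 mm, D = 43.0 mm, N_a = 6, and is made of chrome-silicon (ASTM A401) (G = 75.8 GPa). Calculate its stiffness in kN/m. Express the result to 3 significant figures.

k = Gd⁴/(8D³N_a) = (75.8×10³ × 6.6⁴) / (8 × 43.0³ × 6)
  = 1.43828e+08 / 3.81634e+06 = 37.688 N/mm

37.7 kN/m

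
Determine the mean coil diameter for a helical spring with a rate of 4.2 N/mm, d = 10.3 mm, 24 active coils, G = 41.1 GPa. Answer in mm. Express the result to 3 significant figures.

D = (Gd⁴/(8N_a·k))^(1/3) = (41.1×10³·10.3⁴/(8·24·4.2))^(1/3)
  = (573641)^(1/3) = 83.0896 mm

83.1 mm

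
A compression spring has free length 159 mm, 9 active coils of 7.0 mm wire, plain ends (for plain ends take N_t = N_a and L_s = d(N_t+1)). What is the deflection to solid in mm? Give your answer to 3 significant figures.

89.0 mm

N_t = 9; L_s = 7.0·10 = 70 mm
δ_solid = L₀ − L_s = 159 − 70 = 89 mm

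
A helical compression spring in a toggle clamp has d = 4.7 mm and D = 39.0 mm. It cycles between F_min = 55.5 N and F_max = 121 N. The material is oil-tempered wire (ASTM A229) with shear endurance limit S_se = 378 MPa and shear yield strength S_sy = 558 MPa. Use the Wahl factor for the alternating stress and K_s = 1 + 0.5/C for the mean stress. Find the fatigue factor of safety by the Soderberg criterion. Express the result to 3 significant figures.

C = D/d = 39.0/4.7 = 8.2979; K_W = (4C−1)/(4C−4)+0.615/C = 1.1769; K_s = 1+0.5/C = 1.0603
F_a = (F_max−F_min)/2 = 32.75 N; F_m = (F_max+F_min)/2 = 88.25 N
τ_a = K_W·8F_aD/(πd³) = 1.1769 × 31.327 = 36.869 MPa
τ_m = K_s·8F_mD/(πd³) = 1.0603 × 84.416 = 89.503 MPa
Soderberg: 1/n_f = τ_a/S_se + τ_m/S_sy = 36.869/378 + 89.503/558 = 0.09754 + 0.16040 = 0.25794
n_f = 1/0.25794 = 3.877

3.88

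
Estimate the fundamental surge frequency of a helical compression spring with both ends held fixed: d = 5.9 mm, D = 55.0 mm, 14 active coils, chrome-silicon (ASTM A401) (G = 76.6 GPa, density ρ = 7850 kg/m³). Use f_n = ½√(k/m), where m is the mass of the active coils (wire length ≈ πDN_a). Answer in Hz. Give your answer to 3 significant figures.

49.0 Hz

k = Gd⁴/(8D³N_a) = (76.6×10³)(5.9⁴)/(8·55.0³·14) = 4.9812 N/mm = 4981.2 N/m
Wire length L = πDN_a = π·55.0·14 = 2419 mm
m = ρ·(πd²/4)·L = 7850 × 27.34×10⁻⁶ m² × 2.419 m = 0.51916 kg
f_n = ½√(k/m) = 0.5·√(4981.2/0.51916) = 0.5·√(9594.6) = 48.976 Hz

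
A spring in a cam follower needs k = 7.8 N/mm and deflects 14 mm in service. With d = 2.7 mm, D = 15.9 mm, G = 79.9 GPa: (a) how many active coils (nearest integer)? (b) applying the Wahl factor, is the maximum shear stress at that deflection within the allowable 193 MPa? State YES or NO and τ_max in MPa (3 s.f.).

(a) 17 coils; (b) NO, τ_max = 281 MPa

N_a = Gd⁴/(8D³k) = (79.9×10³)(2.7⁴)/(8·15.9³·7.8) = 16.93 → N_a = 17
Actual rate k = Gd⁴/(8D³·17) = 7.7673 N/mm
Working load F = kδ = 7.7673·14 = 108.74 N
C = 15.9/2.7 = 5.8889; K_W = (4C−1)/(4C−4)+0.615/C = 1.2578
τ_max = K_W·8FD/(πd³) = 1.2578·223.69 = 281.37 MPa
τ_max > 193 MPa → exceeds allowable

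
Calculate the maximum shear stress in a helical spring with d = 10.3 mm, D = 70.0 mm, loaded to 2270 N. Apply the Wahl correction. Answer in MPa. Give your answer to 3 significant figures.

452 MPa

Spring index C = D/d = 70.0/10.3 = 6.7961
K_W = (4C−1)/(4C−4) + 0.615/C = 26.184/23.184 + 0.0905 = 1.2199
τ₀ = 8FD/(πd³) = 8·2270·70.0/(π·10.3³) = 1.2712e+06/3432.9 = 370.3 MPa
τ_max = K·τ₀ = 1.2199 × 370.3 = 451.72 MPa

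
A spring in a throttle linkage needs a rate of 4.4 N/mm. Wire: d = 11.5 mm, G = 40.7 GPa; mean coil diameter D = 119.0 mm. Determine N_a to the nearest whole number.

12

N_a = Gd⁴/(8D³k) = (40.7×10³ × 11.5⁴)/(8 × 119.0³ × 4.4)
    = 7.11846e+08 / 5.93176e+07 = 12 → 12 coils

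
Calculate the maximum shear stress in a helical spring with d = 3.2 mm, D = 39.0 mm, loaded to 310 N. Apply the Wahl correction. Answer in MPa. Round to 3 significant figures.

1050 MPa

Spring index C = D/d = 39.0/3.2 = 12.1875
K_W = (4C−1)/(4C−4) + 0.615/C = 47.750/44.750 + 0.0505 = 1.1175
τ₀ = 8FD/(πd³) = 8·310·39.0/(π·3.2³) = 96720/102.94 = 939.54 MPa
τ_max = K·τ₀ = 1.1175 × 939.54 = 1049.9 MPa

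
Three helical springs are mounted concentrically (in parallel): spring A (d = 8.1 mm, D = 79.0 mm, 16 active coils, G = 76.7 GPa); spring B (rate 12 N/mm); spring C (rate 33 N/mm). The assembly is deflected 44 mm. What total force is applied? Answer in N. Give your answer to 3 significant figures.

k_A = Gd⁴/(8D³N_a) = (76.7×10³)(8.1⁴)/(8·79.0³·16) = 5.2317 N/mm
Parallel: k_eq = 5.2317 + 12 + 33 = 50.232 N/mm
F = k_eq·δ = 50.232·44 = 2210.2 N

2210 N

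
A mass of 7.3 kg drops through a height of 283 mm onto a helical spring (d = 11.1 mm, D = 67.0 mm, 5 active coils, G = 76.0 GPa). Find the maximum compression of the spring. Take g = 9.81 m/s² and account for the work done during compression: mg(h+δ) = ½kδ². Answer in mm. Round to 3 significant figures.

k = Gd⁴/(8D³N_a) = (76.0×10³)(11.1⁴)/(8·67.0³·5) = 95.901 N/mm
W = mg = 7.3 × 9.81 = 71.613 N
½kδ² − Wδ − Wh = 0 → δ = (W + √(W² + 2kWh))/k
δ = (71.613 + √(5128.4 + 3.88713e+06))/95.901 = (71.613 + 1972.9)/95.901 = 21.319 mm

21.3 mm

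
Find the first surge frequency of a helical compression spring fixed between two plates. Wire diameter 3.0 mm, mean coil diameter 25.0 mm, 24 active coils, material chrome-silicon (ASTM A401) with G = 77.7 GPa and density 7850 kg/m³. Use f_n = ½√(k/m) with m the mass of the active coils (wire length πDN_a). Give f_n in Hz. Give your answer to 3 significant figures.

k = Gd⁴/(8D³N_a) = (77.7×10³)(3.0⁴)/(8·25.0³·24) = 2.0979 N/mm = 2097.9 N/m
Wire length L = πDN_a = π·25.0·24 = 1885 mm
m = ρ·(πd²/4)·L = 7850 × 7.0686×10⁻⁶ m² × 1.885 m = 0.10459 kg
f_n = ½√(k/m) = 0.5·√(2097.9/0.10459) = 0.5·√(20058) = 70.813 Hz

70.8 Hz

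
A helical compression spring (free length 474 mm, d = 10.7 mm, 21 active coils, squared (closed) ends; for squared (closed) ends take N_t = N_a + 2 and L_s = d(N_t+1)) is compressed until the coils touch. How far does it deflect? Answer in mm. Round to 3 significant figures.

N_t = 23; L_s = 10.7·24 = 256.8 mm
δ_solid = L₀ − L_s = 474 − 256.8 = 217.2 mm

217 mm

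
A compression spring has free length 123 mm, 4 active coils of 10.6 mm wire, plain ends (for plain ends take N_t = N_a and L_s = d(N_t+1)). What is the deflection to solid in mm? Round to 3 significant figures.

N_t = 4; L_s = 10.6·5 = 53 mm
δ_solid = L₀ − L_s = 123 − 53 = 70 mm

70.0 mm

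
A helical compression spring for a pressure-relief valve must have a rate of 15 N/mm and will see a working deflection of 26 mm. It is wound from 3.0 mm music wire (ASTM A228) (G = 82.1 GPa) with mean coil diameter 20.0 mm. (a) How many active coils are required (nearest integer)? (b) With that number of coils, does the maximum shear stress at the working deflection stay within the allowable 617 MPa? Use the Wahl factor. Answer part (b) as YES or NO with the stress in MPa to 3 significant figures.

N_a = Gd⁴/(8D³k) = (82.1×10³)(3.0⁴)/(8·20.0³·15) = 6.927 → N_a = 7
Actual rate k = Gd⁴/(8D³·7) = 14.844 N/mm
Working load F = kδ = 14.844·26 = 385.94 N
C = 20.0/3.0 = 6.6667; K_W = (4C−1)/(4C−4)+0.615/C = 1.2246
τ_max = K_W·8FD/(πd³) = 1.2246·728 = 891.51 MPa
τ_max > 617 MPa → exceeds allowable

(a) 7 coils; (b) NO, τ_max = 892 MPa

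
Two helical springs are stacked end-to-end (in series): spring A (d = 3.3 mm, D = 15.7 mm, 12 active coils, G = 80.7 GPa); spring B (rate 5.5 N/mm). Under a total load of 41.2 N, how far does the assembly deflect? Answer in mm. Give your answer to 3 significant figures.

9.09 mm

k_A = Gd⁴/(8D³N_a) = (80.7×10³)(3.3⁴)/(8·15.7³·12) = 25.761 N/mm
Series: 1/k_eq = 1/25.761 + 1/5.5 = 0.22064; k_eq = 4.5323 N/mm
δ = F/k_eq = 41.2/4.5323 = 9.0902 mm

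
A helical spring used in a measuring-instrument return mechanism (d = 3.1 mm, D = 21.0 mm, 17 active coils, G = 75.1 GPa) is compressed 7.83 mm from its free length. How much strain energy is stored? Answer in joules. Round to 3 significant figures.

0.169 J

k = Gd⁴/(8D³N_a) = (75.1×10³)(3.1⁴)/(8·21.0³·17) = 5.5067 N/mm
U = ½kδ² = 0.5 × 5.5067 × 7.83² = 168.8 N·mm = 0.1688 J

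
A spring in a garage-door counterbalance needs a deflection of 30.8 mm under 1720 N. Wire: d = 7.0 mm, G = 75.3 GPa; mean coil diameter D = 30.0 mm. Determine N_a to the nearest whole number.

15

Required rate k = F/δ = 1720/30.8 = 55.844 N/mm
N_a = Gd⁴/(8D³k) = (75.3×10³ × 7.0⁴)/(8 × 30.0³ × 55.844)
    = 1.80795e+08 / 1.20623e+07 = 14.99 → 15 coils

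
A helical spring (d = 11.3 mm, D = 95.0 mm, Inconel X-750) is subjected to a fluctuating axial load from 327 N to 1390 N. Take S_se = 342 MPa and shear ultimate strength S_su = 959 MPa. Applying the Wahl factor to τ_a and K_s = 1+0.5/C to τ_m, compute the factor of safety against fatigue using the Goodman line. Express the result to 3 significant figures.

2.15

C = D/d = 95.0/11.3 = 8.4071; K_W = (4C−1)/(4C−4)+0.615/C = 1.1744; K_s = 1+0.5/C = 1.0595
F_a = (F_max−F_min)/2 = 531.5 N; F_m = (F_max+F_min)/2 = 858.5 N
τ_a = K_W·8F_aD/(πd³) = 1.1744 × 89.111 = 104.65 MPa
τ_m = K_s·8F_mD/(πd³) = 1.0595 × 143.94 = 152.5 MPa
Goodman: 1/n_f = τ_a/S_se + τ_m/S_su = 104.65/342 + 152.5/959 = 0.30600 + 0.15902 = 0.46502
n_f = 1/0.46502 = 2.15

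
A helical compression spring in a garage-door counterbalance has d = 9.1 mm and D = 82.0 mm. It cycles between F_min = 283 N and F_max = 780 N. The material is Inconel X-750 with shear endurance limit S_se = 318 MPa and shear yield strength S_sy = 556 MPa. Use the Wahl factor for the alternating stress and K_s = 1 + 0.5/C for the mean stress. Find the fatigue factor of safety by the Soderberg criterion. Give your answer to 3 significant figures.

1.88

C = D/d = 82.0/9.1 = 9.0110; K_W = (4C−1)/(4C−4)+0.615/C = 1.1619; K_s = 1+0.5/C = 1.0555
F_a = (F_max−F_min)/2 = 248.5 N; F_m = (F_max+F_min)/2 = 531.5 N
τ_a = K_W·8F_aD/(πd³) = 1.1619 × 68.858 = 80.004 MPa
τ_m = K_s·8F_mD/(πd³) = 1.0555 × 147.28 = 155.45 MPa
Soderberg: 1/n_f = τ_a/S_se + τ_m/S_sy = 80.004/318 + 155.45/556 = 0.25159 + 0.27958 = 0.53117
n_f = 1/0.53117 = 1.883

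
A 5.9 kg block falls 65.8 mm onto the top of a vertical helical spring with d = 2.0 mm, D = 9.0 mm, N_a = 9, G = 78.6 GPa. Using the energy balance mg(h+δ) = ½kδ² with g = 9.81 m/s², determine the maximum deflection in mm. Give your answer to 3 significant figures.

k = Gd⁴/(8D³N_a) = (78.6×10³)(2.0⁴)/(8·9.0³·9) = 23.96 N/mm
W = mg = 5.9 × 9.81 = 57.879 N
½kδ² − Wδ − Wh = 0 → δ = (W + √(W² + 2kWh))/k
δ = (57.879 + √(3350 + 182499))/23.96 = (57.879 + 431.1)/23.96 = 20.408 mm

20.4 mm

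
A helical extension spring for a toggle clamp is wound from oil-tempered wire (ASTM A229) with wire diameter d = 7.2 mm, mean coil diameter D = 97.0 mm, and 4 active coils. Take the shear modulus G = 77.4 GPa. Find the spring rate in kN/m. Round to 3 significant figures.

7.12 kN/m

k = Gd⁴/(8D³N_a) = (77.4×10³ × 7.2⁴) / (8 × 97.0³ × 4)
  = 2.08004e+08 / 2.92055e+07 = 7.1221 N/mm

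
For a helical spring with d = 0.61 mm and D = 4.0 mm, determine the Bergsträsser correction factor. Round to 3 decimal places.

C = D/d = 4.0/0.61 = 6.5574
K_B = (4C+2)/(4C−3) = 28.230/23.230 = 1.2152

1.215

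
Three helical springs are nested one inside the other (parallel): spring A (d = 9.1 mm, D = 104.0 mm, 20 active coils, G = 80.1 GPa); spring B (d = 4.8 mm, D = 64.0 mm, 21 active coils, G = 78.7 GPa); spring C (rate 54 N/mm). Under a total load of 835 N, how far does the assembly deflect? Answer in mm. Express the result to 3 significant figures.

k_A = Gd⁴/(8D³N_a) = (80.1×10³)(9.1⁴)/(8·104.0³·20) = 3.052 N/mm
k_B = Gd⁴/(8D³N_a) = (78.7×10³)(4.8⁴)/(8·64.0³·21) = 0.94862 N/mm
Parallel: k_eq = 3.052 + 0.94862 + 54 = 58.001 N/mm
δ = F/k_eq = 835/58.001 = 14.396 mm

14.4 mm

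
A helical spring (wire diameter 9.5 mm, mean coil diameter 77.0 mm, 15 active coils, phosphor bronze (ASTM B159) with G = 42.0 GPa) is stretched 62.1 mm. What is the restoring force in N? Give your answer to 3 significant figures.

k = Gd⁴/(8D³N_a) = (42.0×10³)(9.5⁴)/(8·77.0³·15) = 6.2444 N/mm
F = k·δ = 6.2444 × 62.1 = 387.78 N

388 N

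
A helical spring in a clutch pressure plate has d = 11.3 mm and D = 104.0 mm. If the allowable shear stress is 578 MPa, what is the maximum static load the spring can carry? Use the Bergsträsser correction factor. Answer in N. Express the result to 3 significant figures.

2740 N

C = D/d = 104.0/11.3 = 9.2035
K_B = (4C+2)/(4C−3) = 38.814/33.814 = 1.1479
τ_max = K·8FD/(πd³) → F_max = τ_allow·πd³/(8DK)
F_max = 578·π·11.3³/(8·104.0·1.1479) = 2.6201e+06/955.03 = 2743.5 N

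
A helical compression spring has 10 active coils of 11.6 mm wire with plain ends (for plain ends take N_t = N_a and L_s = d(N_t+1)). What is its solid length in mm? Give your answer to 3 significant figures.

plain ends: N_t = N_a = 10
L_s = d·(N_t+1) = 11.6 × 11 = 127.6 mm

128 mm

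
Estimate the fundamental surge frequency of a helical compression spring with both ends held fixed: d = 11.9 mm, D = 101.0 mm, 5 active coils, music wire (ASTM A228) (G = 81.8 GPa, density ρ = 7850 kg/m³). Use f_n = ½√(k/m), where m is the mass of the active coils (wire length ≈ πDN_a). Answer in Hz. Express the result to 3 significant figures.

k = Gd⁴/(8D³N_a) = (81.8×10³)(11.9⁴)/(8·101.0³·5) = 39.803 N/mm = 39803 N/m
Wire length L = πDN_a = π·101.0·5 = 1586.5 mm
m = ρ·(πd²/4)·L = 7850 × 111.22×10⁻⁶ m² × 1.5865 m = 1.3851 kg
f_n = ½√(k/m) = 0.5·√(39803/1.3851) = 0.5·√(28736) = 84.758 Hz

84.8 Hz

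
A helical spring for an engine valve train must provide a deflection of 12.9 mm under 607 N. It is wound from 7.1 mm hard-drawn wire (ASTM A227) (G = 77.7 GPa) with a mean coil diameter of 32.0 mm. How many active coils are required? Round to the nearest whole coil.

Required rate k = F/δ = 607/12.9 = 47.054 N/mm
N_a = Gd⁴/(8D³k) = (77.7×10³ × 7.1⁴)/(8 × 32.0³ × 47.054)
    = 1.97449e+08 / 1.2335e+07 = 16.01 → 16 coils

16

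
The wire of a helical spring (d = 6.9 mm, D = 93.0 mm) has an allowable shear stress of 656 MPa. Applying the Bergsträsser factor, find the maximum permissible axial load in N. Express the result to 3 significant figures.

C = D/d = 93.0/6.9 = 13.4783
K_B = (4C+2)/(4C−3) = 55.913/50.913 = 1.0982
τ_max = K·8FD/(πd³) → F_max = τ_allow·πd³/(8DK)
F_max = 656·π·6.9³/(8·93.0·1.0982) = 6.7702e+05/817.07 = 828.6 N

829 N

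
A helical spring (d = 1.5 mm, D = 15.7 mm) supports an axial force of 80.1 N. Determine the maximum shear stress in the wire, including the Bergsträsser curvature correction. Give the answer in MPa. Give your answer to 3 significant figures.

1070 MPa

Spring index C = D/d = 15.7/1.5 = 10.4667
K_B = (4C+2)/(4C−3) = 43.867/38.867 = 1.1286
τ₀ = 8FD/(πd³) = 8·80.1·15.7/(π·1.5³) = 10060.6/10.603 = 948.85 MPa
τ_max = K·τ₀ = 1.1286 × 948.85 = 1070.9 MPa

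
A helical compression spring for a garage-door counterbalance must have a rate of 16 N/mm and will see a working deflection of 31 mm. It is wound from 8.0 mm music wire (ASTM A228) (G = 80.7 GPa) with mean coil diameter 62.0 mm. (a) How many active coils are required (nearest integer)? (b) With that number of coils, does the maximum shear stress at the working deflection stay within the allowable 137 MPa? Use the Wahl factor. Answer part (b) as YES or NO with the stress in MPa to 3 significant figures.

(a) 11 coils; (b) NO, τ_max = 179 MPa

N_a = Gd⁴/(8D³k) = (80.7×10³)(8.0⁴)/(8·62.0³·16) = 10.84 → N_a = 11
Actual rate k = Gd⁴/(8D³·11) = 15.761 N/mm
Working load F = kδ = 15.761·31 = 488.58 N
C = 62.0/8.0 = 7.7500; K_W = (4C−1)/(4C−4)+0.615/C = 1.1905
τ_max = K_W·8FD/(πd³) = 1.1905·150.66 = 179.36 MPa
τ_max > 137 MPa → exceeds allowable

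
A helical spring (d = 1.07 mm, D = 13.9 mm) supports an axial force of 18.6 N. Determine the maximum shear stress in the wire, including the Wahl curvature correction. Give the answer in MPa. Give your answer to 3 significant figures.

596 MPa

Spring index C = D/d = 13.9/1.07 = 12.9907
K_W = (4C−1)/(4C−4) + 0.615/C = 50.963/47.963 + 0.0473 = 1.1099
τ₀ = 8FD/(πd³) = 8·18.6·13.9/(π·1.07³) = 2068.32/3.8486 = 537.42 MPa
τ_max = K·τ₀ = 1.1099 × 537.42 = 596.48 MPa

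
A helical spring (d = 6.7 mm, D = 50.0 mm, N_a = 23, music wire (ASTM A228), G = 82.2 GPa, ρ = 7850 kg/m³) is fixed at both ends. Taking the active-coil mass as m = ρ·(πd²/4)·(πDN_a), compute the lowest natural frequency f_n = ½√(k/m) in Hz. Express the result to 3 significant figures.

k = Gd⁴/(8D³N_a) = (82.2×10³)(6.7⁴)/(8·50.0³·23) = 7.2018 N/mm = 7201.8 N/m
Wire length L = πDN_a = π·50.0·23 = 3612.8 mm
m = ρ·(πd²/4)·L = 7850 × 35.257×10⁻⁶ m² × 3.6128 m = 0.9999 kg
f_n = ½√(k/m) = 0.5·√(7201.8/0.9999) = 0.5·√(7202.6) = 42.434 Hz

42.4 Hz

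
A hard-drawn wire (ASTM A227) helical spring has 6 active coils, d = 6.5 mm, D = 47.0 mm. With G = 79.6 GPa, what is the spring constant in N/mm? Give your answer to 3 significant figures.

28.5 N/mm

k = Gd⁴/(8D³N_a) = (79.6×10³ × 6.5⁴) / (8 × 47.0³ × 6)
  = 1.42091e+08 / 4.9835e+06 = 28.512 N/mm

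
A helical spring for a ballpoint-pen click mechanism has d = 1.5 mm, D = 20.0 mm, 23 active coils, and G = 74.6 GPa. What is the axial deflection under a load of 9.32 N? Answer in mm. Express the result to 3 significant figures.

36.3 mm

k = Gd⁴/(8D³N_a) = (74.6×10³)(1.5⁴)/(8·20.0³·23) = 0.25656 N/mm
δ = F/k = 9.32 / 0.25656 = 36.326 mm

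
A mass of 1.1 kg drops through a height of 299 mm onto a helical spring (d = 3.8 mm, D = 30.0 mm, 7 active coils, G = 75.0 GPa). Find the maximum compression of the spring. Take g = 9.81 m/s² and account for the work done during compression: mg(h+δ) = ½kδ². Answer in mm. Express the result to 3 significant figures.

26.0 mm

k = Gd⁴/(8D³N_a) = (75.0×10³)(3.8⁴)/(8·30.0³·7) = 10.343 N/mm
W = mg = 1.1 × 9.81 = 10.791 N
½kδ² − Wδ − Wh = 0 → δ = (W + √(W² + 2kWh))/k
δ = (10.791 + √(116.45 + 66743.2))/10.343 = (10.791 + 258.57)/10.343 = 26.043 mm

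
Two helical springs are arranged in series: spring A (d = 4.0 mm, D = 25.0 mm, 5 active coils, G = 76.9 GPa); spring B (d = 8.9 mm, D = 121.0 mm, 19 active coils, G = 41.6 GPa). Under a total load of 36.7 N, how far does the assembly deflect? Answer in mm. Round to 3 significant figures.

39.0 mm

k_A = Gd⁴/(8D³N_a) = (76.9×10³)(4.0⁴)/(8·25.0³·5) = 31.498 N/mm
k_B = Gd⁴/(8D³N_a) = (41.6×10³)(8.9⁴)/(8·121.0³·19) = 0.96929 N/mm
Series: 1/k_eq = 1/31.498 + 1/0.96929 = 1.0634; k_eq = 0.94035 N/mm
δ = F/k_eq = 36.7/0.94035 = 39.028 mm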